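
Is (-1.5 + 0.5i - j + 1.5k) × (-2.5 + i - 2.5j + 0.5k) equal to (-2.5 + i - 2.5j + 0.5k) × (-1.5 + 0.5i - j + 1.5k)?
No: pq = 0.5i + 7.5j - 4.75k ≠ -6i + 5j - 4.25k = qp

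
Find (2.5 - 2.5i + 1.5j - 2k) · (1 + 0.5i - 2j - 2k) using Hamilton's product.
2.75 - 8.25i - 9.5j - 2.75k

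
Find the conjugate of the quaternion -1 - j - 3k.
-1 + j + 3k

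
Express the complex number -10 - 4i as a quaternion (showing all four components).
-10 - 4i + 0j + 0k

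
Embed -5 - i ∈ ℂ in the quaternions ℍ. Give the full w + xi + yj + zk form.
-5 - i + 0j + 0k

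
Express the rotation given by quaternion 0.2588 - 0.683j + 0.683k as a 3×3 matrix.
[[-0.866, -0.3535, -0.3535], [0.3535, 0.067, -0.933], [0.3535, -0.933, 0.067]]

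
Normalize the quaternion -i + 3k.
-0.3162i + 0.9487k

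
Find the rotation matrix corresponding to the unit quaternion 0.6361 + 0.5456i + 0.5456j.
[[0.4046, 0.5954, 0.6941], [0.5954, 0.4046, -0.6941], [-0.6941, 0.6941, -0.1907]]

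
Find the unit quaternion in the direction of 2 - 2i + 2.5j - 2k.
0.4682 - 0.4682i + 0.5852j - 0.4682k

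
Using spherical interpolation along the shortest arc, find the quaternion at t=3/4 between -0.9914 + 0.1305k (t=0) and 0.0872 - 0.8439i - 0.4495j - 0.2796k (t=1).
-0.4314 + 0.7522i + 0.4007j + 0.2958k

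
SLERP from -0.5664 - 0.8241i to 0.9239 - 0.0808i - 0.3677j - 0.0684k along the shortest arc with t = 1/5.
-0.7155 - 0.6926i + 0.0899j + 0.0167k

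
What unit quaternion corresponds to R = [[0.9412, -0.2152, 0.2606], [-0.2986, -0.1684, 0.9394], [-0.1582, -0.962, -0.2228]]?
0.6225 - 0.7636i + 0.1682j - 0.0335k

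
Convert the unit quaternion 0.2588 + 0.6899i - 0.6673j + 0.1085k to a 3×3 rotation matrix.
[[0.0859, -0.9769, -0.1957], [-0.8646, 0.0245, -0.5019], [0.4951, 0.2123, -0.8425]]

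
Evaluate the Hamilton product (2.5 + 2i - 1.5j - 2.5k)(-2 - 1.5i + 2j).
1 - 2.75i + 11.75j + 6.75k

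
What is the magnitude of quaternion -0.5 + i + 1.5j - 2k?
2.739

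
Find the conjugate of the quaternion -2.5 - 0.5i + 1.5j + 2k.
-2.5 + 0.5i - 1.5j - 2k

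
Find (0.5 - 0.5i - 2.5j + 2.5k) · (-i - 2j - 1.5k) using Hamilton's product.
-1.75 + 8.25i - 4.25j - 2.25k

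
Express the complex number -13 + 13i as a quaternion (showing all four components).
-13 + 13i + 0j + 0k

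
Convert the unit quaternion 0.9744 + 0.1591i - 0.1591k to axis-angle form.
axis = (√2/2, 0, -√2/2), θ = 26°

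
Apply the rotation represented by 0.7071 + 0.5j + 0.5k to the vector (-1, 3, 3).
(0, 2.293, 3.707)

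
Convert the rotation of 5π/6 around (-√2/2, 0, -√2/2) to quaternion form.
0.2588 - 0.683i - 0.683k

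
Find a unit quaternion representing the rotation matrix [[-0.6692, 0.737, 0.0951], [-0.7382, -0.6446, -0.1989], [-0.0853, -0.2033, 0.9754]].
-0.4067 + 0.0027i - 0.1109j + 0.9068k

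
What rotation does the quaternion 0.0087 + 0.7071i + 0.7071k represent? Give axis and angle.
axis = (√2/2, 0, √2/2), θ = 179°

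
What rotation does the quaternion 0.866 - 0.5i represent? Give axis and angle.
axis = (-1, 0, 0), θ = π/3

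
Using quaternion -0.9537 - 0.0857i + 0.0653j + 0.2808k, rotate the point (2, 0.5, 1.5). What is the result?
(1.671, -0.87, 1.718)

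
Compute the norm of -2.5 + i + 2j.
3.354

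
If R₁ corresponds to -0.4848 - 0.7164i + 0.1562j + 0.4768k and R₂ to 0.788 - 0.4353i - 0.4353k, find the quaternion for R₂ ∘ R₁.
-0.4863 - 0.2855i + 0.6425j + 0.5188k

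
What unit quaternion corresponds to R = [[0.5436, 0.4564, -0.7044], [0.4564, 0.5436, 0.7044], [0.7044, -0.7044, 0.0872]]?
0.7373 - 0.4777i - 0.4777j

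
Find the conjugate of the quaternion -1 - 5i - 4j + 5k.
-1 + 5i + 4j - 5k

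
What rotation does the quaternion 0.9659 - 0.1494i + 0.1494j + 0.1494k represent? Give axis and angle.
axis = (-√3/3, √3/3, √3/3), θ = π/6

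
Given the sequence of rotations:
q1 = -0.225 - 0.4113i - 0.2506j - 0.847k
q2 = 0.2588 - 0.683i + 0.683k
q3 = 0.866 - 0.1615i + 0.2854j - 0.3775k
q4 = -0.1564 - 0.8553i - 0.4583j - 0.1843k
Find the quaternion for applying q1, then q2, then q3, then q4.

q2 · q1 = 0.2394 + 0.2184i - 0.9243j - 0.2017k
q3 · q2 · q1 = 0.4302 - 0.256i - 0.8471j - 0.1781k
q4 · q3 · q2 · q1 = -0.7073 - 0.4024i - 0.1698j + 0.5558k
-0.7073 - 0.4024i - 0.1698j + 0.5558k


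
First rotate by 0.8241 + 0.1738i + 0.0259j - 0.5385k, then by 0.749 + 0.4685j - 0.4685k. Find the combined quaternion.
0.3528 - 0.11i + 0.3241j - 0.8709k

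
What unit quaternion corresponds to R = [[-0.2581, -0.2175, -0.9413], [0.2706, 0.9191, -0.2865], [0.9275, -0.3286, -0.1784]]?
0.6088 - 0.0173i - 0.7674j + 0.2004k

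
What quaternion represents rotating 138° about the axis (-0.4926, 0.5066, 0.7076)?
0.3584 - 0.4599i + 0.473j + 0.6606k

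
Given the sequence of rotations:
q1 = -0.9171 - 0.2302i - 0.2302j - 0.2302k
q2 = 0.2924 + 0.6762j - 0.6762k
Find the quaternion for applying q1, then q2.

q2 · q1 = -0.2682 - 0.3786i - 0.5318j + 0.7085k
-0.2682 - 0.3786i - 0.5318j + 0.7085k


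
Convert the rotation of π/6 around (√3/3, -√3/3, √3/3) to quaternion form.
0.9659 + 0.1494i - 0.1494j + 0.1494k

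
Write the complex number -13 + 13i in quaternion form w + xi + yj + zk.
-13 + 13i + 0j + 0k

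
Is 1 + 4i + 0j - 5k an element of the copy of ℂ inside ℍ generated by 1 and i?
No. The quaternion 1 + 4i - 5k has j-coefficient y = 0 and k-coefficient z = -5, not both zero, so it does not lie in the complex subalgebra spanned by 1 and i.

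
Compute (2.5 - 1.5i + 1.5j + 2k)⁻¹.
0.1695 + 0.1017i - 0.1017j - 0.1356k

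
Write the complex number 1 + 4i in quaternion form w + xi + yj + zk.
1 + 4i + 0j + 0k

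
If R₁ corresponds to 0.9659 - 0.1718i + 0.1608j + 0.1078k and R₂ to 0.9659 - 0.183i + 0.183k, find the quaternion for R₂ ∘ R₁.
0.8818 - 0.3721i + 0.1436j + 0.2515k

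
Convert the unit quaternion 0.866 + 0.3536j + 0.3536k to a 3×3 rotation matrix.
[[0.4999, -0.6124, 0.6124], [0.6124, 0.7499, 0.2501], [-0.6124, 0.2501, 0.7499]]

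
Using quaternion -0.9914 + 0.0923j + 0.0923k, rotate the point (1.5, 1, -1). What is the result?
(1.815, 0.691, -0.691)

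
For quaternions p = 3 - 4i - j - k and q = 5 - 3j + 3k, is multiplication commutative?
No: pq = 15 - 26i - 2j + 16k ≠ 15 - 14i - 26j - 8k = qp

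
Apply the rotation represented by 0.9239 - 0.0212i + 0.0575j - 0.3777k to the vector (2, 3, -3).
(3.136, 0.753, -3.406)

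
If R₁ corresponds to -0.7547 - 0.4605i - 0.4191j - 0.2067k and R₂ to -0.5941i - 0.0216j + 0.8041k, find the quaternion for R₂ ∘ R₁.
-0.1164 + 0.7898i - 0.4768j - 0.3678k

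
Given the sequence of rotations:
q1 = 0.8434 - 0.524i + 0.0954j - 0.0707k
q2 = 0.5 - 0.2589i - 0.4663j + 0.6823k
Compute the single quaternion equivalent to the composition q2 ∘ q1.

q2 · q1 = 0.3788 - 0.5125i - 0.7214j + 0.2711k
0.3788 - 0.5125i - 0.7214j + 0.2711k


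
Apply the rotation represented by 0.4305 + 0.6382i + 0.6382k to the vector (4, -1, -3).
(-1.153, 4.476, 2.153)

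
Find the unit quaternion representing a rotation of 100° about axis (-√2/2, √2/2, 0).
0.6428 - 0.5417i + 0.5417j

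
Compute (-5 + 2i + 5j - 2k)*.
-5 - 2i - 5j + 2k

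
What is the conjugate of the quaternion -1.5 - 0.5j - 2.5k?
-1.5 + 0.5j + 2.5k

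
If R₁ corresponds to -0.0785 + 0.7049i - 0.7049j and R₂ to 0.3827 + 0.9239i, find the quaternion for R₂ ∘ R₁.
-0.6813 + 0.1972i - 0.2698j - 0.6513k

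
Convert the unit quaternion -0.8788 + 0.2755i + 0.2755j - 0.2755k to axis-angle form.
axis = (√3/3, √3/3, -√3/3), θ = 303°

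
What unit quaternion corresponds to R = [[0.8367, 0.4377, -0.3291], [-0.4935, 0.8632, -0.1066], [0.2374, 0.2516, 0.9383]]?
0.9537 + 0.0939i - 0.1485j - 0.2441k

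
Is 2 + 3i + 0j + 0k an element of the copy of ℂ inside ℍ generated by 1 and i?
Yes. The quaternion 2 + 3i has j- and k-coefficients y = z = 0, so it lies in the complex subalgebra spanned by 1 and i.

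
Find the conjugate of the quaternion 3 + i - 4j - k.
3 - i + 4j + k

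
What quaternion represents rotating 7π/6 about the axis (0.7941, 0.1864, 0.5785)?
-0.2588 + 0.767i + 0.18j + 0.5588k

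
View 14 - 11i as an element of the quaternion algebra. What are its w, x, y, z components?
14 - 11i + 0j + 0k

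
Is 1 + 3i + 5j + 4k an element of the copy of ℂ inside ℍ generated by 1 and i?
No. The quaternion 1 + 3i + 5j + 4k has j-coefficient y = 5 and k-coefficient z = 4, not both zero, so it does not lie in the complex subalgebra spanned by 1 and i.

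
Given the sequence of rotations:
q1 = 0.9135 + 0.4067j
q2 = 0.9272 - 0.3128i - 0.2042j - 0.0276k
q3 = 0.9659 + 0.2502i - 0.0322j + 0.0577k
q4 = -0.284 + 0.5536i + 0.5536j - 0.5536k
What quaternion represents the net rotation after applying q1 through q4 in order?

q2 · q1 = 0.93 - 0.2745i + 0.1906j - 0.1524k
q3 · q2 · q1 = 0.9819 - 0.0385i + 0.1764j - 0.0547k
q4 · q3 · q2 · q1 = -0.3855 + 0.6219i + 0.5451j - 0.4091k
-0.3855 + 0.6219i + 0.5451j - 0.4091k


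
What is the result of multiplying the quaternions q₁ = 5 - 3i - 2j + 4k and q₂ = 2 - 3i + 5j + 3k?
-1 - 47i + 18j + 2k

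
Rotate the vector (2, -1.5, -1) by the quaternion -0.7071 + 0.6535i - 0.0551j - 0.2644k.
(2.645, -0.359, 0.356)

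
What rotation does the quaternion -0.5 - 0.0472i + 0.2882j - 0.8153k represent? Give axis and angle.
axis = (-0.0545, 0.3328, -0.9414), θ = 4π/3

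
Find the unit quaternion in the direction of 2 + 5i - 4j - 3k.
0.2722 + 0.6804i - 0.5443j - 0.4082k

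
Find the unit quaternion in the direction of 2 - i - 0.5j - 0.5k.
0.8528 - 0.4264i - 0.2132j - 0.2132k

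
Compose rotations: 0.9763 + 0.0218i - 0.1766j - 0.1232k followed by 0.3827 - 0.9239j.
0.2105 + 0.1222i - 0.9696j - 0.027k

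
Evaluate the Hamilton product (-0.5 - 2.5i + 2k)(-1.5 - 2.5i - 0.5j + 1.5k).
-8.5 + 6i - j - 2.5k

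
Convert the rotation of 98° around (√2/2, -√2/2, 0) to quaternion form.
0.6561 + 0.5337i - 0.5337j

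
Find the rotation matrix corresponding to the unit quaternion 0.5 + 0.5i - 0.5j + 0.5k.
[[0, -1, 0], [0, 0, -1], [1, 0, 0]]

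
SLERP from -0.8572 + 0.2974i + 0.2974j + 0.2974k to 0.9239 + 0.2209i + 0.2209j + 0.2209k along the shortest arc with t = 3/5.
-0.9998 - 0.011i - 0.011j - 0.011k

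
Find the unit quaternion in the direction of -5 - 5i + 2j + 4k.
-0.5976 - 0.5976i + 0.239j + 0.4781k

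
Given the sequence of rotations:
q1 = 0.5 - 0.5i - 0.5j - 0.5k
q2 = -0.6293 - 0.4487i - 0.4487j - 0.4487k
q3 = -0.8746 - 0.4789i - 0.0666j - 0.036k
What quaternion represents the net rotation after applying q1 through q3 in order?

q2 · q1 = -0.9877 + 0.0903i + 0.0903j + 0.0903k
q3 · q2 · q1 = 0.9164 + 0.3913i + 0.0268j - 0.0806k
0.9164 + 0.3913i + 0.0268j - 0.0806k


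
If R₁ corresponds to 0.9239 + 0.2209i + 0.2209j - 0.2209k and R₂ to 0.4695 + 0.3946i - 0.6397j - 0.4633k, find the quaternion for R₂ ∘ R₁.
0.3856 + 0.7119i - 0.5025j - 0.3033k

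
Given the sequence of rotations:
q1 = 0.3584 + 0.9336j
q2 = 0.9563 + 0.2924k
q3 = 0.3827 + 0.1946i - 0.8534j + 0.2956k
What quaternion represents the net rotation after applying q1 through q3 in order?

q2 · q1 = 0.3427 - 0.273i + 0.8928j + 0.1048k
q3 · q2 · q1 = 0.9152 - 0.3911i - 0.0519j + 0.0822k
0.9152 - 0.3911i - 0.0519j + 0.0822k


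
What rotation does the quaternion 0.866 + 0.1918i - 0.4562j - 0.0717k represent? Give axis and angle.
axis = (0.3836, -0.9123, -0.1434), θ = π/3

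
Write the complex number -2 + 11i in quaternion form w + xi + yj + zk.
-2 + 11i + 0j + 0k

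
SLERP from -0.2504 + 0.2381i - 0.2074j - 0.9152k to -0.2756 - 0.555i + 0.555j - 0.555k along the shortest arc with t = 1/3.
-0.3113 - 0.0502i + 0.0741j - 0.9461k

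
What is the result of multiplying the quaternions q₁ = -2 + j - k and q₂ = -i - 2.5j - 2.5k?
-3i + 6j + 6k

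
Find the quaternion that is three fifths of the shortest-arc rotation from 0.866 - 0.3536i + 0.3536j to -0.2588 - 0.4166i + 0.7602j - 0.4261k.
0.268 - 0.5009i + 0.7585j - 0.3194k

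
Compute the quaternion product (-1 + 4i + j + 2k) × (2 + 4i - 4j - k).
-12 + 11i + 18j - 15k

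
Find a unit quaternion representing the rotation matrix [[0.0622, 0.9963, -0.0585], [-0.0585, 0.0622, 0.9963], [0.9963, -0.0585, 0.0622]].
0.5447 - 0.4842i - 0.4842j - 0.4842k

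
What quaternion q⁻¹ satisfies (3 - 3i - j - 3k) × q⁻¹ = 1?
0.1071 + 0.1071i + 0.0357j + 0.1071k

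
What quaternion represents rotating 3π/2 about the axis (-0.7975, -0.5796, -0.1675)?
-0.7071 - 0.5639i - 0.4098j - 0.1184k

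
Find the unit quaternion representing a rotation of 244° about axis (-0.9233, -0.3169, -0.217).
-0.5299 - 0.783i - 0.2687j - 0.184k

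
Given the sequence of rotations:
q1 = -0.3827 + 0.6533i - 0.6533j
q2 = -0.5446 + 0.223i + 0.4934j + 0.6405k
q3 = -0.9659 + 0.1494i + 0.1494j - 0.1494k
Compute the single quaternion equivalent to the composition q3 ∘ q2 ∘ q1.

q2 · q1 = 0.3851 - 0.0227i + 0.5854j - 0.7131k
q3 · q2 · q1 = -0.5626 + 0.0604i - 0.398j + 0.7221k
-0.5626 + 0.0604i - 0.398j + 0.7221k


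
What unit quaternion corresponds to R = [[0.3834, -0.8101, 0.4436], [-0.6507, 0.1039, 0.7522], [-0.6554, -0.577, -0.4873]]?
-0.5 + 0.6646i - 0.5495j - 0.0797k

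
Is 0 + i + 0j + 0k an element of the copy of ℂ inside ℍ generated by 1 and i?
Yes. The quaternion i has j- and k-coefficients y = z = 0, so it lies in the complex subalgebra spanned by 1 and i.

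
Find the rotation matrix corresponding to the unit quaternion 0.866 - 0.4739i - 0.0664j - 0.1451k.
[[0.9491, 0.3142, 0.0225], [-0.1884, 0.5087, 0.8401], [0.2525, -0.8015, 0.542]]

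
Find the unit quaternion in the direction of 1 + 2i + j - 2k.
0.3162 + 0.6325i + 0.3162j - 0.6325k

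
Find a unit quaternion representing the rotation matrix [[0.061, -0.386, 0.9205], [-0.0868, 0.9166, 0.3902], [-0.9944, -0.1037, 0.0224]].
0.7071 - 0.1746i + 0.677j + 0.1058k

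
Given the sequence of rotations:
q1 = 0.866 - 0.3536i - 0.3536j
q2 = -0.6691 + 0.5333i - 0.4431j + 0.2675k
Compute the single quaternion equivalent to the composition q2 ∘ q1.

q2 · q1 = -0.5475 + 0.793i - 0.2417j - 0.1136k
-0.5475 + 0.793i - 0.2417j - 0.1136k


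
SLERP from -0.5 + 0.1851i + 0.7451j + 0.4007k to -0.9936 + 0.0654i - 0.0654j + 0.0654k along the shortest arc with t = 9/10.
-0.99 + 0.0836i + 0.0293j + 0.1098k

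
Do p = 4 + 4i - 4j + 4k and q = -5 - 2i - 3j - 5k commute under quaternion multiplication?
No: pq = -4 + 4i + 20j - 60k ≠ -4 - 60i - 4j - 20k = qp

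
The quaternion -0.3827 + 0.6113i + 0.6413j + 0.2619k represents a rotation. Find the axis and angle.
axis = (0.6617, 0.6941, 0.2835), θ = 5π/4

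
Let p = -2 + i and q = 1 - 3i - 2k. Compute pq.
1 + 7i + 2j + 4k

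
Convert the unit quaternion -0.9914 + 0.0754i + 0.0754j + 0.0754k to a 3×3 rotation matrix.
[[0.9773, 0.1609, -0.1381], [-0.1381, 0.9773, 0.1609], [0.1609, -0.1381, 0.9773]]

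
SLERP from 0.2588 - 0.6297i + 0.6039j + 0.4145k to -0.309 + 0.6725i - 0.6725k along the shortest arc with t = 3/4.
0.3092 - 0.6909i + 0.1622j + 0.6331k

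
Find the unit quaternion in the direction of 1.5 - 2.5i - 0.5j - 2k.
0.4201 - 0.7001i - 0.14j - 0.5601k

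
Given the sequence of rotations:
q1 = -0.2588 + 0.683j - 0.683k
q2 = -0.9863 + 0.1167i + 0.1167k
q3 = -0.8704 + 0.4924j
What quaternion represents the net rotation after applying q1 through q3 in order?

q2 · q1 = 0.335 - 0.1099i - 0.5939j + 0.7231k
q3 · q2 · q1 = 0.0009 + 0.4517i + 0.6819j - 0.5753k
0.0009 + 0.4517i + 0.6819j - 0.5753k


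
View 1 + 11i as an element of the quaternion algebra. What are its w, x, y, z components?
1 + 11i + 0j + 0k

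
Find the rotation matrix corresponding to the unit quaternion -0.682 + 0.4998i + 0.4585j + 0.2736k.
[[0.4298, 0.8315, -0.3519], [0.0851, 0.3507, 0.9326], [0.8989, -0.4308, 0.08]]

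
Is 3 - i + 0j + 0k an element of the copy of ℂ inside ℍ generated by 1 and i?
Yes. The quaternion 3 - i has j- and k-coefficients y = z = 0, so it lies in the complex subalgebra spanned by 1 and i.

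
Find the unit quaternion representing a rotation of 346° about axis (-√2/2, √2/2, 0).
-0.9925 - 0.0862i + 0.0862j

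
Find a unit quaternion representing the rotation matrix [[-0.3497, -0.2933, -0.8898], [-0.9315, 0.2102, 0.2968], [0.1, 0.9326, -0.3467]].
-0.3584 - 0.4435i + 0.6904j + 0.4452k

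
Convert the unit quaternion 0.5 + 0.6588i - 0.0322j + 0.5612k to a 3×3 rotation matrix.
[[0.368, -0.6036, 0.7072], [0.5188, -0.4979, -0.6949], [0.7716, 0.6227, 0.1299]]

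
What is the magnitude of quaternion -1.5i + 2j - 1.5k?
2.915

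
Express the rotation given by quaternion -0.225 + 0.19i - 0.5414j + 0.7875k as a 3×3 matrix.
[[-0.8265, 0.1486, 0.5429], [-0.5601, -0.3125, -0.7672], [0.0556, -0.9382, 0.3416]]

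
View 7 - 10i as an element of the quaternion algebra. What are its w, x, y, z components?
7 - 10i + 0j + 0k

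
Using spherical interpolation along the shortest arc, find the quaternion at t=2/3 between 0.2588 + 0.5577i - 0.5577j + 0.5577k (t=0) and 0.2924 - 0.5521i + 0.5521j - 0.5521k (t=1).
-0.1103 + 0.5738i - 0.5738j + 0.5738k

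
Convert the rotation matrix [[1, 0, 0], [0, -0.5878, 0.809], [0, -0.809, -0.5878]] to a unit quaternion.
-0.454 + 0.891i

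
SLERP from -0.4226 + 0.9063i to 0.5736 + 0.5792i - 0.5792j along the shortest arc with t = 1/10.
-0.3266 + 0.942i - 0.0773j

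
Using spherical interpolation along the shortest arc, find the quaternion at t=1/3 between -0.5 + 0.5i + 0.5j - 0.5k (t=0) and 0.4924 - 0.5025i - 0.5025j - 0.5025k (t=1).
-0.566 + 0.57i + 0.57j - 0.1727k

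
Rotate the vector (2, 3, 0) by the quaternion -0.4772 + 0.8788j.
(-1.089, 3, 1.677)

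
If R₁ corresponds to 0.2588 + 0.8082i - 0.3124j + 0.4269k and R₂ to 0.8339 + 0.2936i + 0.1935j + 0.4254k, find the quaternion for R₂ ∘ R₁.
-0.1426 + 0.9654i + 0.008j + 0.218k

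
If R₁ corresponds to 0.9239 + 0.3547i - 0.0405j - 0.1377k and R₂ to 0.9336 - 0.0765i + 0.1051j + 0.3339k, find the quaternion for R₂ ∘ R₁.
0.9399 + 0.2595i + 0.1672j + 0.1458k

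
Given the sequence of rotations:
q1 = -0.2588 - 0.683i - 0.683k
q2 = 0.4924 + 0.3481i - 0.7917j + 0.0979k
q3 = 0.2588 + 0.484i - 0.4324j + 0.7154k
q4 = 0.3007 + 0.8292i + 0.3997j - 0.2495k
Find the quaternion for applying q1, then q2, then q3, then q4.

q2 · q1 = 0.1772 + 0.1143i + 0.3758j - 0.9024k
q3 · q2 · q1 = 0.7986 + 0.2367i + 0.5392j + 0.1245k
q4 · q3 · q2 · q1 = -0.1406 + 0.9177i + 0.319j + 0.1907k
-0.1406 + 0.9177i + 0.319j + 0.1907k


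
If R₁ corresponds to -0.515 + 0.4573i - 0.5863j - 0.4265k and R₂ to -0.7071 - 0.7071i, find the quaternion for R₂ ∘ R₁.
0.6875 + 0.0408i + 0.113j + 0.7162k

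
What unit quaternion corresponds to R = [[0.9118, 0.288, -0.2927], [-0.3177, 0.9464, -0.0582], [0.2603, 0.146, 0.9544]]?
0.9763 + 0.0523i - 0.1416j - 0.1551k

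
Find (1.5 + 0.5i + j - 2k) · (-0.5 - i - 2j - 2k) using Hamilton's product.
-2.25 - 7.75i - 0.5j - 2k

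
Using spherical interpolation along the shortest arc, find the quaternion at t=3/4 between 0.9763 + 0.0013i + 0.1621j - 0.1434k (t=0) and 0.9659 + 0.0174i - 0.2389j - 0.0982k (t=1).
0.9838 + 0.0135i - 0.1398j - 0.1113k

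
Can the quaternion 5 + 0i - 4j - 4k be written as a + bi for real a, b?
No. The quaternion 5 - 4j - 4k has j-coefficient y = -4 and k-coefficient z = -4, not both zero, so it does not lie in the complex subalgebra spanned by 1 and i.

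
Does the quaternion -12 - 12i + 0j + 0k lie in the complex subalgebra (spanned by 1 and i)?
Yes. The quaternion -12 - 12i has j- and k-coefficients y = z = 0, so it lies in the complex subalgebra spanned by 1 and i.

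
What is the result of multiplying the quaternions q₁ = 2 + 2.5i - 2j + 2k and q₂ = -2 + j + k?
-4 - 9i + 3.5j + 0.5k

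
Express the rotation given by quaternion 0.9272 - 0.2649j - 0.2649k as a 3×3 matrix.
[[0.7193, 0.4912, -0.4912], [-0.4912, 0.8597, 0.1403], [0.4912, 0.1403, 0.8597]]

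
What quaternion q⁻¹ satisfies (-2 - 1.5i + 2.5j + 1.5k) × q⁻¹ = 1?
-0.1356 + 0.1017i - 0.1695j - 0.1017k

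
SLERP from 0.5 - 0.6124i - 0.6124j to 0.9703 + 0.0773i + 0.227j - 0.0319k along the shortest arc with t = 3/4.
0.9906 - 0.134i - 0.0064j - 0.0272k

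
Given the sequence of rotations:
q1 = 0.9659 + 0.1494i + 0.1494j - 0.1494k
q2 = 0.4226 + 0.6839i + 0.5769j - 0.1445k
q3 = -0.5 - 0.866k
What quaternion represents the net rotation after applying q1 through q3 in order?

q2 · q1 = 0.1982 + 0.6591i + 0.701j - 0.1867k
q3 · q2 · q1 = -0.2608 + 0.2775i - 0.9213j - 0.0783k
-0.2608 + 0.2775i - 0.9213j - 0.0783k


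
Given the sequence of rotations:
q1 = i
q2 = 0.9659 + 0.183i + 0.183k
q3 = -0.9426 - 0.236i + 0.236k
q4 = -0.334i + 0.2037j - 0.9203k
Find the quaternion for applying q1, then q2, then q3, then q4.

q2 · q1 = -0.183 + 0.9659i + 0.183j
q3 · q2 · q1 = 0.4004 - 0.9105i + 0.0555j - 0.0864k
q4 · q3 · q2 · q1 = -0.3949 - 0.1003i + 0.8906j - 0.2016k
-0.3949 - 0.1003i + 0.8906j - 0.2016k


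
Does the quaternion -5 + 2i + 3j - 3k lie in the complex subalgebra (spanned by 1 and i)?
No. The quaternion -5 + 2i + 3j - 3k has j-coefficient y = 3 and k-coefficient z = -3, not both zero, so it does not lie in the complex subalgebra spanned by 1 and i.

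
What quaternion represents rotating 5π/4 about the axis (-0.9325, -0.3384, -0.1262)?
-0.3827 - 0.8615i - 0.3126j - 0.1166k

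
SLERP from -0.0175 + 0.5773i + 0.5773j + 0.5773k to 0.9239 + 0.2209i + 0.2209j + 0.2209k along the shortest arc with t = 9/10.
0.8717 + 0.283i + 0.283j + 0.283k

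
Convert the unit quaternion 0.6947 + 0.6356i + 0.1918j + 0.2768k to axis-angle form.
axis = (0.8836, 0.2666, 0.3848), θ = 92°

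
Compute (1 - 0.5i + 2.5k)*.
1 + 0.5i - 2.5k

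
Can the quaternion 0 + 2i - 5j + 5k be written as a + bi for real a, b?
No. The quaternion 2i - 5j + 5k has j-coefficient y = -5 and k-coefficient z = 5, not both zero, so it does not lie in the complex subalgebra spanned by 1 and i.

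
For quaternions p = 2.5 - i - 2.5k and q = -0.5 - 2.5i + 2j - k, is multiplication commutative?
No: pq = -6.25 - 0.75i + 10.25j - 3.25k ≠ -6.25 - 10.75i - 0.25j + 0.75k = qp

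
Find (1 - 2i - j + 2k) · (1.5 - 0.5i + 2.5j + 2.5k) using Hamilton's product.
-2 - 11i + 5j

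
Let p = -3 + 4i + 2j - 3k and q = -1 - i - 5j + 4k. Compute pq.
29 - 8i - 27k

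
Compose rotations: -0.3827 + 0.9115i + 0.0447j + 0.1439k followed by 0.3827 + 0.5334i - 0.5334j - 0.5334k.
-0.5321 + 0.0918i - 0.3417j + 0.7692k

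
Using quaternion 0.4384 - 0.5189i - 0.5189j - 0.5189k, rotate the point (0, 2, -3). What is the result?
(1.736, -3.135, 0.398)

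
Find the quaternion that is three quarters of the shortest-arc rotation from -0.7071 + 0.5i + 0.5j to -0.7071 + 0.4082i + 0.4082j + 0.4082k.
-0.7197 + 0.4391i + 0.4391j + 0.3104k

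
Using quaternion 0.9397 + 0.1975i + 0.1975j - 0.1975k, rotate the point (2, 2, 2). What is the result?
(3.173, 0.203, 1.376)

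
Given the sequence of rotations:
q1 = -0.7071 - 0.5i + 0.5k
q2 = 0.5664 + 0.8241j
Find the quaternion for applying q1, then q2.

q2 · q1 = -0.4005 + 0.1288i - 0.5827j + 0.6953k
-0.4005 + 0.1288i - 0.5827j + 0.6953k


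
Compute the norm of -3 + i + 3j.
√19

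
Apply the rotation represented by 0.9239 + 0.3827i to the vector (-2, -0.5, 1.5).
(-2, -1.414, 0.707)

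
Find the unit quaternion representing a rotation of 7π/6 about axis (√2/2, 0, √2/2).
-0.2588 + 0.683i + 0.683k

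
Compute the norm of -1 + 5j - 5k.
√51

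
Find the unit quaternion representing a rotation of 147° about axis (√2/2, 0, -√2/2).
0.284 + 0.678i - 0.678k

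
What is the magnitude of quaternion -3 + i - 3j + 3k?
√28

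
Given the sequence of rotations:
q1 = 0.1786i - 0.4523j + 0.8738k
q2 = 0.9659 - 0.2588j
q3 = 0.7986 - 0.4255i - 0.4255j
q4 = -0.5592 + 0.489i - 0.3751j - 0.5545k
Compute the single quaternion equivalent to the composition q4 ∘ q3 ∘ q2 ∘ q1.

q2 · q1 = -0.1171 - 0.0536i - 0.4369j + 0.8902k
q3 · q2 · q1 = -0.3022 - 0.3718i + 0.0797j + 0.874k
q4 · q3 · q2 · q1 = 0.8653 - 0.2235i - 0.1524j - 0.4217k
0.8653 - 0.2235i - 0.1524j - 0.4217k


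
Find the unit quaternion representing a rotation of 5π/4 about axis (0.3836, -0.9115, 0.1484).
-0.3827 + 0.3544i - 0.8421j + 0.1371k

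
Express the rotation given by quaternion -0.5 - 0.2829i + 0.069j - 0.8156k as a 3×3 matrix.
[[-0.3399, -0.8546, 0.3925], [0.7766, -0.4905, -0.3955], [0.5305, 0.1703, 0.8304]]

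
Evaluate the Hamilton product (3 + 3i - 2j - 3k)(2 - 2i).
12 + 2j - 10k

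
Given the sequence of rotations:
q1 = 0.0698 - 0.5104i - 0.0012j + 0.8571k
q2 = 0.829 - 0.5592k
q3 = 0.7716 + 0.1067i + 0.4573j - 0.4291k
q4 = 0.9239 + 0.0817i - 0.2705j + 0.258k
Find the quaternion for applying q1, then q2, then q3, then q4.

q2 · q1 = 0.5372 - 0.4238i + 0.2844j + 0.6715k
q3 · q2 · q1 = 0.6178 + 0.1594i + 0.5753j + 0.5118k
q4 · q3 · q2 · q1 = 0.5813 - 0.0891i + 0.3637j + 0.7224k
0.5813 - 0.0891i + 0.3637j + 0.7224k


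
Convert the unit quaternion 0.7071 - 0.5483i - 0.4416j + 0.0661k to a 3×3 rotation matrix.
[[0.6012, 0.3908, -0.697], [0.5777, 0.39, 0.717], [0.552, -0.8338, 0.0087]]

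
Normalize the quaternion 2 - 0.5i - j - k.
0.8 - 0.2i - 0.4j - 0.4k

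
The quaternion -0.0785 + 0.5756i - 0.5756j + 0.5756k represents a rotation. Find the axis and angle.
axis = (√3/3, -√3/3, √3/3), θ = 189°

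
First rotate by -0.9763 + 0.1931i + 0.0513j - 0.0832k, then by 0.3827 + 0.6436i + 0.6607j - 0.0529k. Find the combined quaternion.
-0.5362 - 0.6067i - 0.5821j - 0.0748k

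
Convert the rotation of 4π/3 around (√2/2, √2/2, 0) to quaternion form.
-0.5 + 0.6124i + 0.6124j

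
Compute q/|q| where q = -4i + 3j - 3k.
-0.686i + 0.5145j - 0.5145k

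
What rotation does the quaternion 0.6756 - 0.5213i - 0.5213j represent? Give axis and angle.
axis = (-√2/2, -√2/2, 0), θ = 95°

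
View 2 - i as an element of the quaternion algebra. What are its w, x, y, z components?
2 - i + 0j + 0k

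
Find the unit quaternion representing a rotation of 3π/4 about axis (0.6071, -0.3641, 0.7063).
0.3827 + 0.5609i - 0.3364j + 0.6525k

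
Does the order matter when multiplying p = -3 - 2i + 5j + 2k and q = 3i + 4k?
Yes: pq = -2 + 11i + 14j - 27k ≠ -2 - 29i - 14j + 3k = qp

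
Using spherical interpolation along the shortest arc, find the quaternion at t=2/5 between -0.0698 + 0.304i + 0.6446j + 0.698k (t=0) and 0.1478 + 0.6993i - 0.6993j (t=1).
-0.1281 - 0.1403i + 0.8372j + 0.5128k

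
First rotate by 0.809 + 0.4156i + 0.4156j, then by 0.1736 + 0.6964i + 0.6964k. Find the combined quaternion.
-0.149 + 0.3461i + 0.3616j + 0.8528k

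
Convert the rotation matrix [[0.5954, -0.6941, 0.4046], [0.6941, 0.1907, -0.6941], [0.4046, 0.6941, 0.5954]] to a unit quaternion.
0.7716 + 0.4498i + 0.4498k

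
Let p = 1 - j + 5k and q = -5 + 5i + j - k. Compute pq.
1 + i + 31j - 21k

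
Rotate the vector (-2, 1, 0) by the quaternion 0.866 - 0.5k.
(-0.134, 2.232, 0)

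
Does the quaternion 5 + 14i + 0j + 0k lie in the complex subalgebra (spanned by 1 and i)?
Yes. The quaternion 5 + 14i has j- and k-coefficients y = z = 0, so it lies in the complex subalgebra spanned by 1 and i.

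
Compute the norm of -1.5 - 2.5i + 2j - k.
3.674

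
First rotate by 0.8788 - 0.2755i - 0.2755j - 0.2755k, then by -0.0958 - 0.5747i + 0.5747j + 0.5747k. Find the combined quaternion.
0.0741 - 0.4787i + 0.2148j + 0.8481k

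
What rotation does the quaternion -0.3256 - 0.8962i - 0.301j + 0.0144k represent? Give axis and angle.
axis = (-0.9479, -0.3183, 0.0152), θ = 218°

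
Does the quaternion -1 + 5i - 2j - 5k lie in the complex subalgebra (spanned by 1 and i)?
No. The quaternion -1 + 5i - 2j - 5k has j-coefficient y = -2 and k-coefficient z = -5, not both zero, so it does not lie in the complex subalgebra spanned by 1 and i.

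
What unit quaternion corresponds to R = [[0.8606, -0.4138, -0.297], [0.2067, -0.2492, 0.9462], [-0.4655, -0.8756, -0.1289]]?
0.6088 - 0.7481i + 0.0692j + 0.2548k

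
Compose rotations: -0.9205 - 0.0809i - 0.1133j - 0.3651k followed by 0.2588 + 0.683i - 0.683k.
-0.4323 - 0.727i + 0.2753j + 0.4568k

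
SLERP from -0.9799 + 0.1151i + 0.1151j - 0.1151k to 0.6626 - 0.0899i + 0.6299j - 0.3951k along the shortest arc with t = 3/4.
-0.8246 + 0.1066i - 0.4763j + 0.2861k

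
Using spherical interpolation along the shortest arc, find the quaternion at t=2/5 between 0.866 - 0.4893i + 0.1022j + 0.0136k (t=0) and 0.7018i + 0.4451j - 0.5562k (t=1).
0.6241 - 0.7086i - 0.1522j + 0.292k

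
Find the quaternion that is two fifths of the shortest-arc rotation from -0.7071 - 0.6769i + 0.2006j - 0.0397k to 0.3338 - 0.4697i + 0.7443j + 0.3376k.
-0.3491 - 0.7503i + 0.5414j + 0.1485k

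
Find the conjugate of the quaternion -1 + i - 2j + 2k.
-1 - i + 2j - 2k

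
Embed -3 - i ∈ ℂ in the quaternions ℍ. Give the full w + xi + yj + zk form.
-3 - i + 0j + 0k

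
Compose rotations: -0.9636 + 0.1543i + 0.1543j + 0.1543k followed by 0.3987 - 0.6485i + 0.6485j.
-0.3842 + 0.7865i - 0.4633j - 0.1386k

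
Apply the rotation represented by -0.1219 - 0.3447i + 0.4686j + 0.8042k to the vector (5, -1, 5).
(-6.88, 1.284, -1.423)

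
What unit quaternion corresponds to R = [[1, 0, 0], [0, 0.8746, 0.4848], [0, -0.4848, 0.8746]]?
0.9681 - 0.2504i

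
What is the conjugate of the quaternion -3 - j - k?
-3 + j + k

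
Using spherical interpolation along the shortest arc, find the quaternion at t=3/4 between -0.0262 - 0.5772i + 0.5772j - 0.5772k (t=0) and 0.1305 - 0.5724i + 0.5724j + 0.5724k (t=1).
0.1021 - 0.6709i + 0.6709j + 0.2989k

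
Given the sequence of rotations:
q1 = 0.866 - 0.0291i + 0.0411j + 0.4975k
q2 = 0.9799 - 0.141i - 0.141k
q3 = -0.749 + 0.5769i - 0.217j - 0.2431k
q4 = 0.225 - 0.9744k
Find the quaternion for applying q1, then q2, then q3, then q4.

q2 · q1 = 0.9146 - 0.1448i + 0.1145j + 0.3596k
q3 · q2 · q1 = -0.4892 + 0.5859i - 0.4565j - 0.457k
q4 · q3 · q2 · q1 = -0.5554 - 0.313i - 0.6736j + 0.3739k
-0.5554 - 0.313i - 0.6736j + 0.3739k


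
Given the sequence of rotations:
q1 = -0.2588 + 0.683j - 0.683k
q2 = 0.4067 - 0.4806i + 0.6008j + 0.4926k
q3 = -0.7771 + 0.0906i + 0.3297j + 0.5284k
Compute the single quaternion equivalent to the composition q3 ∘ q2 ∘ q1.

q2 · q1 = -0.1792 - 0.6224i - 0.206j - 0.7335k
q3 · q2 · q1 = 0.6511 + 0.3344i - 0.1614j + 0.6619k
0.6511 + 0.3344i - 0.1614j + 0.6619k


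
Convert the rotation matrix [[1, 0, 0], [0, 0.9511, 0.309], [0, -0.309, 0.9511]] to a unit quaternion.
0.9877 - 0.1564i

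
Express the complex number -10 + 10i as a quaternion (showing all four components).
-10 + 10i + 0j + 0k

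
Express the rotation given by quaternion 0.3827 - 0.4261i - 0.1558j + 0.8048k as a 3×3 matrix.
[[-0.344, -0.4832, -0.8051], [0.7488, -0.6585, 0.0754], [-0.5666, -0.5769, 0.5883]]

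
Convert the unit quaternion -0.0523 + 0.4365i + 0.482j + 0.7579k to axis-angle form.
axis = (0.4371, 0.4827, 0.7589), θ = 186°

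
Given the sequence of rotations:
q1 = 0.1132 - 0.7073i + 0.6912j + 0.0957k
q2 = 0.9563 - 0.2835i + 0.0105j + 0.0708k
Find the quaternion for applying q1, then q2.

q2 · q1 = -0.1063 - 0.7564i + 0.6392j - 0.089k
-0.1063 - 0.7564i + 0.6392j - 0.089k


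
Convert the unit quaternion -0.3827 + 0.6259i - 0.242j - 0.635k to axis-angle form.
axis = (0.6775, -0.2619, -0.6873), θ = 5π/4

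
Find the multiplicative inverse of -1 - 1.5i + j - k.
-0.1905 + 0.2857i - 0.1905j + 0.1905k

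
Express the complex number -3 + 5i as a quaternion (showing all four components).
-3 + 5i + 0j + 0k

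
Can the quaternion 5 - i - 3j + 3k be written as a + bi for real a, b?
No. The quaternion 5 - i - 3j + 3k has j-coefficient y = -3 and k-coefficient z = 3, not both zero, so it does not lie in the complex subalgebra spanned by 1 and i.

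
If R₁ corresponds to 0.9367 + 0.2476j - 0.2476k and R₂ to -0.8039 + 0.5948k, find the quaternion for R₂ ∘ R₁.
-0.6057 - 0.1473i - 0.199j + 0.7562k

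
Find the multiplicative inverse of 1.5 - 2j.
0.24 + 0.32j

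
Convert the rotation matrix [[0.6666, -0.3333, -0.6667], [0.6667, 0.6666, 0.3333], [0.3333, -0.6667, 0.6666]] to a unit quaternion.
0.866 - 0.2887i - 0.2887j + 0.2887k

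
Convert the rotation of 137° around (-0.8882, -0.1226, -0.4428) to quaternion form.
0.3665 - 0.8264i - 0.1141j - 0.412k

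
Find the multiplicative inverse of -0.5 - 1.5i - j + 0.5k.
-0.1333 + 0.4i + 0.2667j - 0.1333k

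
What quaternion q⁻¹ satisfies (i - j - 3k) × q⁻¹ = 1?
-0.0909i + 0.0909j + 0.2727k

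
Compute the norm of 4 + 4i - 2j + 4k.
√52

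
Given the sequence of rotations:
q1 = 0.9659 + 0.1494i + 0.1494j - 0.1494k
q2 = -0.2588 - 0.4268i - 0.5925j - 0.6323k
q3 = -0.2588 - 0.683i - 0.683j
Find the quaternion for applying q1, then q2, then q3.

q2 · q1 = -0.1922 - 0.2679i - 0.7692j - 0.5473k
q3 · q2 · q1 = -0.6586 + 0.5744i - 0.0435j + 0.484k
-0.6586 + 0.5744i - 0.0435j + 0.484k


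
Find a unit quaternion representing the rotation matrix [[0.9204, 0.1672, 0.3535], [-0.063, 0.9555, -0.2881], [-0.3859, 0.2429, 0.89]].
0.9703 + 0.1368i + 0.1905j - 0.0593k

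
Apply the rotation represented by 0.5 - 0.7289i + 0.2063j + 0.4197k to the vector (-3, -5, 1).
(1.509, 2.62, 5.085)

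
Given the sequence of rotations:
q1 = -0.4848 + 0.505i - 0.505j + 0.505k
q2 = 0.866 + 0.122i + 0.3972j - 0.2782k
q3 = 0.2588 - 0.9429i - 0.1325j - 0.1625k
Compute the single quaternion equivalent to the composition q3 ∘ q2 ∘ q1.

q2 · q1 = -0.1404 + 0.4383i - 0.832j + 0.31k
q3 · q2 · q1 = 0.3171 + 0.0695i + 0.0244j + 0.9456k
0.3171 + 0.0695i + 0.0244j + 0.9456k


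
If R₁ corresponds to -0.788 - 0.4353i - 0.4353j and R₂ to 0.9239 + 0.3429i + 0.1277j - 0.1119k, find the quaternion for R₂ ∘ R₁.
-0.5232 - 0.7211i - 0.4541j - 0.0055k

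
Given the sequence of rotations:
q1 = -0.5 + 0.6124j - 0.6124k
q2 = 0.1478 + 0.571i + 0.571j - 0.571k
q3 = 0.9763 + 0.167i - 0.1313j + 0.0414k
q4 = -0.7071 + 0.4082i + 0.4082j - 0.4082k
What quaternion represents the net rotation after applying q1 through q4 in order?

q2 · q1 = -0.7733 - 0.2855i + 0.1547j + 0.5447k
q3 · q2 · q1 = -0.7095 - 0.4858i + 0.1498j + 0.4881k
q4 · q3 · q2 · q1 = 0.8381 + 0.3143i - 0.3965j + 0.2039k
0.8381 + 0.3143i - 0.3965j + 0.2039k


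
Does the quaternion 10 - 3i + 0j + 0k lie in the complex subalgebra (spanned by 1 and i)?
Yes. The quaternion 10 - 3i has j- and k-coefficients y = z = 0, so it lies in the complex subalgebra spanned by 1 and i.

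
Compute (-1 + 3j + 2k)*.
-1 - 3j - 2k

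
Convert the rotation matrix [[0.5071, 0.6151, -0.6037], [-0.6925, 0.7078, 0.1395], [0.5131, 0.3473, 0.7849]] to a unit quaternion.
0.866 + 0.06i - 0.3224j - 0.3775k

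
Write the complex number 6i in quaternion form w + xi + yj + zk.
0 + 6i + 0j + 0k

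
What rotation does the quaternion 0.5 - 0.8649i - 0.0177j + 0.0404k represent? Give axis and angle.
axis = (-0.9987, -0.0204, 0.0466), θ = 2π/3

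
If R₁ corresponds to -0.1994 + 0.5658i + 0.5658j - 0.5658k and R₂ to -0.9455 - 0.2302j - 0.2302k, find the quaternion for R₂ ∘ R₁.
0.1885 - 0.2745i - 0.6193j + 0.7111k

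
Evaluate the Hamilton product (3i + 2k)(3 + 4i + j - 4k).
-4 + 7i + 20j + 9k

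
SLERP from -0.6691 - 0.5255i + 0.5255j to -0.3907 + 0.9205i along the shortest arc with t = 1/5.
-0.4978 - 0.7259i + 0.4747j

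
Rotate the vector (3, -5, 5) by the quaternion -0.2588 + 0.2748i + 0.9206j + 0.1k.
(-7.041, -1.15, -2.845)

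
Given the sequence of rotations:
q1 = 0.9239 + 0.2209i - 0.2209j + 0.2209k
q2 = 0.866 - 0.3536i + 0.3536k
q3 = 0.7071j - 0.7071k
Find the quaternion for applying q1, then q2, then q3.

q2 · q1 = 0.8001 - 0.0573i - 0.0351j + 0.5961k
q3 · q2 · q1 = 0.4463 + 0.3967i + 0.6063j - 0.5252k
0.4463 + 0.3967i + 0.6063j - 0.5252k


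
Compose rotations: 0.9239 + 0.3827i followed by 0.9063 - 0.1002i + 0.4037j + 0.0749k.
0.8757 + 0.2543i + 0.4016j - 0.0853k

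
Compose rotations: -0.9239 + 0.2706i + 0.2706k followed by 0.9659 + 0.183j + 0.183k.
-0.9419 + 0.3109i - 0.1196j + 0.0428k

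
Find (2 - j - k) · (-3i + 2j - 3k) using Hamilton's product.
-1 - i + 7j - 9k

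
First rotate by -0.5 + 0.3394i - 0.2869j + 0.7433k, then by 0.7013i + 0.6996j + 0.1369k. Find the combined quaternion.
-0.1391 + 0.2086i - 0.8246j - 0.5071k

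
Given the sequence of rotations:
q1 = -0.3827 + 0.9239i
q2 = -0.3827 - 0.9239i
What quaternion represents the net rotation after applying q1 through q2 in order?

q2 · q1 = 1.0001
1.0001


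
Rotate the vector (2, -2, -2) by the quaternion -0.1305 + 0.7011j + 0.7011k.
(-1.932, -2.366, -1.634)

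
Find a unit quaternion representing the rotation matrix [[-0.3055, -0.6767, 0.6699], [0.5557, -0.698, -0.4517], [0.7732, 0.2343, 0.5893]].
0.3827 + 0.4481i - 0.0675j + 0.8051k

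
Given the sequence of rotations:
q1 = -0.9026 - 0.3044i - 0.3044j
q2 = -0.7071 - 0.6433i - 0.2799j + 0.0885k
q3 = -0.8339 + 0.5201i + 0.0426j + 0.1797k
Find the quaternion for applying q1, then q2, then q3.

q2 · q1 = 0.3572 + 0.8228i + 0.4409j + 0.0307k
q3 · q2 · q1 = -0.7501 - 0.5783i - 0.2206j + 0.2328k
-0.7501 - 0.5783i - 0.2206j + 0.2328k


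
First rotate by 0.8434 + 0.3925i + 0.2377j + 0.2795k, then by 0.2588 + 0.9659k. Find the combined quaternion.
-0.0517 - 0.128i + 0.4406j + 0.887k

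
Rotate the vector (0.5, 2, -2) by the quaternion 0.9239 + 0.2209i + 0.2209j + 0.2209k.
(-1.23, 2.484, -0.753)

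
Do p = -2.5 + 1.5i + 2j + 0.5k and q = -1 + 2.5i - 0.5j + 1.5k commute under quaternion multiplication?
No: pq = -1 - 4.5i - 1.75j - 10k ≠ -1 - 11i + 0.25j + 1.5k = qp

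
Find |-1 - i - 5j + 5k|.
√52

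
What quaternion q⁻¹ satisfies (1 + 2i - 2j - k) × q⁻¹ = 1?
0.1 - 0.2i + 0.2j + 0.1k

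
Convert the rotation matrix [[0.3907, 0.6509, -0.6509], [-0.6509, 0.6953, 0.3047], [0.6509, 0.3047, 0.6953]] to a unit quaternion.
0.8339 - 0.3903j - 0.3903k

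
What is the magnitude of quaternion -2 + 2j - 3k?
√17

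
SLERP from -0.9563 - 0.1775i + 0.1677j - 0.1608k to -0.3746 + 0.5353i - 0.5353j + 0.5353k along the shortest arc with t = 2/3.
-0.7697 + 0.3644i - 0.369j + 0.3723k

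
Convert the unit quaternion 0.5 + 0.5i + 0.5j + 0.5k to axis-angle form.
axis = (√3/3, √3/3, √3/3), θ = 2π/3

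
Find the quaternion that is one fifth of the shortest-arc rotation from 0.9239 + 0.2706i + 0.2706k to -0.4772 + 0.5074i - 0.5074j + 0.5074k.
0.9786 + 0.1048i + 0.1426j + 0.1048k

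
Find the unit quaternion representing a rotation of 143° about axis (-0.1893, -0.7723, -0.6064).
0.3173 - 0.1795i - 0.7324j - 0.5751k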